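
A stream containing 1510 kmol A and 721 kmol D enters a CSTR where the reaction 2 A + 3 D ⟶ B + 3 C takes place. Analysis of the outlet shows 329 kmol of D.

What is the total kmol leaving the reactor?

For D: n = n₀ − 3ξ → 329 = 721 − 3ξ, giving ξ = 130.7 kmol.
Outlet amounts (n = n₀ + ν ξ):
  A: 1510 − 2(130.7) = 1249
  D: 721 − 3(130.7) = 329
  B: 0 + 1(130.7) = 130.7
  C: 0 + 3(130.7) = 392
Total out = 1249 + 329 + 130.7 + 392 = 2100 kmol.

2100 kmol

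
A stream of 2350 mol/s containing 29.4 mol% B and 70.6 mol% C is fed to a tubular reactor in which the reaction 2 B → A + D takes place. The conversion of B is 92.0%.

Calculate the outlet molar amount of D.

318 mol/s

B reacted = 0.92 × 690.9 = 635.6 mol/s; ν_B = −2, so ξ = 635.6/2 = 317.8 mol/s.
Outlet amounts (n = n₀ + ν ξ):
  B: 690.9 − 2(317.8) = 55.27
  A: 0 + 1(317.8) = 317.8
  D: 0 + 1(317.8) = 317.8
  C: 1659 (inert)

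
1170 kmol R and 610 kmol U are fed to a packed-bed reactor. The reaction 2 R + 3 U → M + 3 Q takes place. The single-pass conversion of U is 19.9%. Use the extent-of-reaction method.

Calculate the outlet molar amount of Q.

121 kmol

U reacted = 0.199 × 610 = 121.4 kmol; ν_U = −3, so ξ = 121.4/3 = 40.46 kmol.
Outlet amounts (n = n₀ + ν ξ):
  R: 1170 − 2(40.46) = 1089
  U: 610 − 3(40.46) = 488.6
  M: 0 + 1(40.46) = 40.46
  Q: 0 + 3(40.46) = 121.4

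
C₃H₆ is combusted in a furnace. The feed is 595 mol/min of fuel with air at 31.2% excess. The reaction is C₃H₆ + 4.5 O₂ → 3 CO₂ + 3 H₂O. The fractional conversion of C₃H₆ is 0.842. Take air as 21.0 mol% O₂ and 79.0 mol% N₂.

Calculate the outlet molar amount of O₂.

1260 mol/min

Stoichiometric O₂ = 4.5 × 595 = 2678 mol/min; O₂ fed = 2678 × 1.312 = 3513 mol/min.
N₂ fed = 3513 × 79/21 = 13220 mol/min.
Fuel reacted = 0.842 × 595 → ξ = 501 mol/min.
Outlet (n = n₀ + ν ξ):
  C₃H₆: 595 − 1(501) = 94.01
  O₂: 3513 − 4.5(501) = 1258
  N₂: 13220 (inert)
  CO₂: 0 + 3(501) = 1503
  H₂O: 0 + 3(501) = 1503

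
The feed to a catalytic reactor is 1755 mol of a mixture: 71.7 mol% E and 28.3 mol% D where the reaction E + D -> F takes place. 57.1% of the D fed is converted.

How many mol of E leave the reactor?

975 mol

D reacted = 0.571 × 496.7 = 283.6 mol; ν_D = −1, so ξ = 283.6/1 = 283.6 mol.
Outlet amounts (n = n₀ + ν ξ):
  E: 1258 − 1(283.6) = 974.7
  D: 496.7 − 1(283.6) = 213.1
  F: 0 + 1(283.6) = 283.6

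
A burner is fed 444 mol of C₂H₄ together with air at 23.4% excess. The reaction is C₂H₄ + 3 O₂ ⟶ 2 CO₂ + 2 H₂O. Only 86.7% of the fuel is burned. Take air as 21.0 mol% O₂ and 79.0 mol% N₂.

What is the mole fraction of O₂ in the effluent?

Stoichiometric O₂ = 3 × 444 = 1332 mol; O₂ fed = 1332 × 1.234 = 1644 mol.
N₂ fed = 1644 × 79/21 = 6183 mol.
Fuel reacted = 0.867 × 444 → ξ = 384.9 mol.
Outlet (n = n₀ + ν ξ):
  C₂H₄: 444 − 1(384.9) = 59.05
  O₂: 1644 − 3(384.9) = 488.8
  N₂: 6183 (inert)
  CO₂: 0 + 2(384.9) = 769.9
  H₂O: 0 + 2(384.9) = 769.9
Total out = 8271 mol; y_O₂ = 488.8 / 8271 = 0.0591.

0.0591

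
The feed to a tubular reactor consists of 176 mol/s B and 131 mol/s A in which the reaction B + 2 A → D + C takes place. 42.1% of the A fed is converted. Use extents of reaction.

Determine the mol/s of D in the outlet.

A reacted = 0.421 × 131 = 55.15 mol/s; ν_A = −2, so ξ = 55.15/2 = 27.58 mol/s.
Outlet amounts (n = n₀ + ν ξ):
  B: 176 − 1(27.58) = 148.4
  A: 131 − 2(27.58) = 75.85
  D: 0 + 1(27.58) = 27.58
  C: 0 + 1(27.58) = 27.58

27.6 mol/s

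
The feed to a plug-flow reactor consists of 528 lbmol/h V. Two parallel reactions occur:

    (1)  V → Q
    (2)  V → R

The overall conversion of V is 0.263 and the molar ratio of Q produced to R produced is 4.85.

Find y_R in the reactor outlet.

Conversion of V: V consumed = 0.263 × 528 = 138.9 lbmol/h = 1ξ₁ + 1ξ₂.
Selectivity: 1ξ₁ / (1ξ₂) = 4.85 → ξ₁ = 4.85 ξ₂.
Substitute: (1·4.85 + 1) ξ₂ = 138.9 → ξ₂ = 23.74 lbmol/h, ξ₁ = 115.1 lbmol/h.
Outlet amounts (n = n₀ + Σ ν·ξ):
  V: 528 − 1(115.1) − 1(23.74) = 389.1
  Q: 0 + 1(115.1) = 115.1
  R: 0 + 1(23.74) = 23.74
Total out = 528 lbmol/h; y_R = 23.74 / 528 = 0.04496.

0.045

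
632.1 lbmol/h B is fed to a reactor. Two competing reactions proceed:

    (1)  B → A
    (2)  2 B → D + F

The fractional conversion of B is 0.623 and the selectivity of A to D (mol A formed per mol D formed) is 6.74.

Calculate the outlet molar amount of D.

Conversion of B: B consumed = 0.623 × 632.1 = 393.8 lbmol/h = 1ξ₁ + 2ξ₂.
Selectivity: 1ξ₁ / (1ξ₂) = 6.74 → ξ₁ = 6.74 ξ₂.
Substitute: (1·6.74 + 2) ξ₂ = 393.8 → ξ₂ = 45.06 lbmol/h, ξ₁ = 303.7 lbmol/h.
Outlet amounts (n = n₀ + Σ ν·ξ):
  B: 632.1 − 1(303.7) − 2(45.06) = 238.3
  A: 0 + 1(303.7) = 303.7
  D: 0 + 1(45.06) = 45.06
  F: 0 + 1(45.06) = 45.06

45.1 lbmol/h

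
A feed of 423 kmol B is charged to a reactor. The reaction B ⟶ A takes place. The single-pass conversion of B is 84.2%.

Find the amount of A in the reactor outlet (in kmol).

356 kmol

B reacted = 0.842 × 423 = 356.2 kmol; ν_B = −1, so ξ = 356.2/1 = 356.2 kmol.
Outlet amounts (n = n₀ + ν ξ):
  B: 423 − 1(356.2) = 66.83
  A: 0 + 1(356.2) = 356.2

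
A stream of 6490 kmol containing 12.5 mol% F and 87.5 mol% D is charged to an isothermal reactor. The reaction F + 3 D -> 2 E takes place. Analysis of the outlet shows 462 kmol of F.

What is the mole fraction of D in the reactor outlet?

For F: n = n₀ − 1ξ → 462 = 811.2 − 1ξ, giving ξ = 349.2 kmol.
Outlet amounts (n = n₀ + ν ξ):
  F: 811.2 − 1(349.2) = 462
  D: 5679 − 3(349.2) = 4631
  E: 0 + 2(349.2) = 698.5
Total out = 5792 kmol; y_D = 4631 / 5792 = 0.7996.

0.8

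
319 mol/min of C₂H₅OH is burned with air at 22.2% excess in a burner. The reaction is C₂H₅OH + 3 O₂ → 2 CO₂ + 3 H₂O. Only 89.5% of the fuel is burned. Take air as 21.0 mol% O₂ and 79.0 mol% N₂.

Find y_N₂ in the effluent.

0.713

Stoichiometric O₂ = 3 × 319 = 957 mol/min; O₂ fed = 957 × 1.222 = 1169 mol/min.
N₂ fed = 1169 × 79/21 = 4399 mol/min.
Fuel reacted = 0.895 × 319 → ξ = 285.5 mol/min.
Outlet (n = n₀ + ν ξ):
  C₂H₅OH: 319 − 1(285.5) = 33.5
  O₂: 1169 − 3(285.5) = 312.9
  N₂: 4399 (inert)
  CO₂: 0 + 2(285.5) = 571
  H₂O: 0 + 3(285.5) = 856.5
Total out = 6173 mol/min; y_N₂ = 4399 / 6173 = 0.7126.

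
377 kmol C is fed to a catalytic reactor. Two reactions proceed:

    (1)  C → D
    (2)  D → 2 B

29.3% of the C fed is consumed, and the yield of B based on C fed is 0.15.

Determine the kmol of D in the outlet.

82.2 kmol

Conversion of C: C consumed = 1ξ₁ = 0.293 × 377 → ξ₁ = 110.5 kmol.
Yield of B: 2ξ₂ / 377 = 0.15 → ξ₂ = 28.27 kmol.
Outlet amounts (n = n₀ + Σ ν·ξ):
  C: 377 − 1(110.5) = 266.5
  D: 0 + 1(110.5) − 1(28.27) = 82.19
  B: 0 + 2(28.27) = 56.55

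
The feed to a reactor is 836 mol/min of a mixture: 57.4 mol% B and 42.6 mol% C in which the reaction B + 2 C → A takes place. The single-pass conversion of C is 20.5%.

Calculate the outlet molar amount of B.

443 mol/min

C reacted = 0.205 × 356.1 = 73.01 mol/min; ν_C = −2, so ξ = 73.01/2 = 36.5 mol/min.
Outlet amounts (n = n₀ + ν ξ):
  B: 479.9 − 1(36.5) = 443.4
  C: 356.1 − 2(36.5) = 283.1
  A: 0 + 1(36.5) = 36.5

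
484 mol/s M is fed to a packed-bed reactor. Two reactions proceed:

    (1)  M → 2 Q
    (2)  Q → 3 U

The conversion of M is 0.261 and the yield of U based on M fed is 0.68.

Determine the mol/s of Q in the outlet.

143 mol/s

Conversion of M: M consumed = 1ξ₁ = 0.261 × 484 → ξ₁ = 126.3 mol/s.
Yield of U: 3ξ₂ / 484 = 0.68 → ξ₂ = 109.7 mol/s.
Outlet amounts (n = n₀ + Σ ν·ξ):
  M: 484 − 1(126.3) = 357.7
  Q: 0 + 2(126.3) − 1(109.7) = 142.9
  U: 0 + 3(109.7) = 329.1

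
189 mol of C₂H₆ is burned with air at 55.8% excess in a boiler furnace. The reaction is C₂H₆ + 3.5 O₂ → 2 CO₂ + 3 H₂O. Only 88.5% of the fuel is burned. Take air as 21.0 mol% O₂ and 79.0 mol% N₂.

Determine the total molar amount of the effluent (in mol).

Stoichiometric O₂ = 3.5 × 189 = 661.5 mol; O₂ fed = 661.5 × 1.558 = 1031 mol.
N₂ fed = 1031 × 79/21 = 3877 mol.
Fuel reacted = 0.885 × 189 → ξ = 167.3 mol.
Outlet (n = n₀ + ν ξ):
  C₂H₆: 189 − 1(167.3) = 21.73
  O₂: 1031 − 3.5(167.3) = 445.2
  N₂: 3877 (inert)
  CO₂: 0 + 2(167.3) = 334.5
  H₂O: 0 + 3(167.3) = 501.8
Total out = 21.73 + 445.2 + 3877 + 334.5 + 501.8 = 5180 mol.

5180 mol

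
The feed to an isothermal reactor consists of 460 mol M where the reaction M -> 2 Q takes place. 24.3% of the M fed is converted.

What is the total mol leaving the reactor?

M reacted = 0.243 × 460 = 111.8 mol; ν_M = −1, so ξ = 111.8/1 = 111.8 mol.
Outlet amounts (n = n₀ + ν ξ):
  M: 460 − 1(111.8) = 348.2
  Q: 0 + 2(111.8) = 223.6
Total out = 348.2 + 223.6 = 571.8 mol.

572 mol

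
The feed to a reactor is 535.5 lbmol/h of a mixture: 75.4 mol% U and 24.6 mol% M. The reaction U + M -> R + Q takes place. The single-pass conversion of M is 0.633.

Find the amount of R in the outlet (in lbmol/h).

M reacted = 0.633 × 131.7 = 83.39 lbmol/h; ν_M = −1, so ξ = 83.39/1 = 83.39 lbmol/h.
Outlet amounts (n = n₀ + ν ξ):
  U: 403.8 − 1(83.39) = 320.4
  M: 131.7 − 1(83.39) = 48.35
  R: 0 + 1(83.39) = 83.39
  Q: 0 + 1(83.39) = 83.39

83.4 lbmol/h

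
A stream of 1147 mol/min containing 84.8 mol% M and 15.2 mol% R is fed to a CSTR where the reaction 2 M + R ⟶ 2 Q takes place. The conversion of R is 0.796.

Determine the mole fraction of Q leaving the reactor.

R reacted = 0.796 × 174.3 = 138.8 mol/min; ν_R = −1, so ξ = 138.8/1 = 138.8 mol/min.
Outlet amounts (n = n₀ + ν ξ):
  M: 972.7 − 2(138.8) = 695.1
  R: 174.3 − 1(138.8) = 35.57
  Q: 0 + 2(138.8) = 277.6
Total out = 1008 mol/min; y_Q = 277.6 / 1008 = 0.2753.

0.275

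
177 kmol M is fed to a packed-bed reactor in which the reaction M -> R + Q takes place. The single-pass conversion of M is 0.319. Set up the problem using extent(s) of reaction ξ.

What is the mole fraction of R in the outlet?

M reacted = 0.319 × 177 = 56.46 kmol; ν_M = −1, so ξ = 56.46/1 = 56.46 kmol.
Outlet amounts (n = n₀ + ν ξ):
  M: 177 − 1(56.46) = 120.5
  R: 0 + 1(56.46) = 56.46
  Q: 0 + 1(56.46) = 56.46
Total out = 233.5 kmol; y_R = 56.46 / 233.5 = 0.2418.

0.242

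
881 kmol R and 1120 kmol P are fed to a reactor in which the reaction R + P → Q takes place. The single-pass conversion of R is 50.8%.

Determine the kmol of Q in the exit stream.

448 kmol

R reacted = 0.508 × 881 = 447.5 kmol; ν_R = −1, so ξ = 447.5/1 = 447.5 kmol.
Outlet amounts (n = n₀ + ν ξ):
  R: 881 − 1(447.5) = 433.5
  P: 1120 − 1(447.5) = 672.5
  Q: 0 + 1(447.5) = 447.5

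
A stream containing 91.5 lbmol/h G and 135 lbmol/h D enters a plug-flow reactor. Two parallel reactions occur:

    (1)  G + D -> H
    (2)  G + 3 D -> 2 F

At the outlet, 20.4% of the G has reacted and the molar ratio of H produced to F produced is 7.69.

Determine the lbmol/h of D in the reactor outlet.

Conversion of G: G consumed = 0.204 × 91.5 = 18.67 lbmol/h = 1ξ₁ + 1ξ₂.
Selectivity: 1ξ₁ / (2ξ₂) = 7.69 → ξ₁ = 15.38 ξ₂.
Substitute: (1·15.38 + 1) ξ₂ = 18.67 → ξ₂ = 1.14 lbmol/h, ξ₁ = 17.53 lbmol/h.
Outlet amounts (n = n₀ + Σ ν·ξ):
  G: 91.5 − 1(17.53) − 1(1.14) = 72.83
  D: 135 − 1(17.53) − 3(1.14) = 114.1
  H: 0 + 1(17.53) = 17.53
  F: 0 + 2(1.14) = 2.279

114 lbmol/h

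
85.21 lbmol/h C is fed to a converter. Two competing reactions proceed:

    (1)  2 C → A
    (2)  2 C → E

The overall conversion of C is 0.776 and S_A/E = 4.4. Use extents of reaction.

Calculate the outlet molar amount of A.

26.9 lbmol/h

Conversion of C: C consumed = 0.776 × 85.21 = 66.12 lbmol/h = 2ξ₁ + 2ξ₂.
Selectivity: 1ξ₁ / (1ξ₂) = 4.4 → ξ₁ = 4.4 ξ₂.
Substitute: (2·4.4 + 2) ξ₂ = 66.12 → ξ₂ = 6.122 lbmol/h, ξ₁ = 26.94 lbmol/h.
Outlet amounts (n = n₀ + Σ ν·ξ):
  C: 85.21 − 2(26.94) − 2(6.122) = 19.09
  A: 0 + 1(26.94) = 26.94
  E: 0 + 1(6.122) = 6.122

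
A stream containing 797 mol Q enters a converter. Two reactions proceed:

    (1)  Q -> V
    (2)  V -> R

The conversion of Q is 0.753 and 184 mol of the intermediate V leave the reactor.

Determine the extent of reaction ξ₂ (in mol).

ξ₂ = 416 mol

Conversion of Q: Q consumed = 1ξ₁ = 0.753 × 797 → ξ₁ = 600.1 mol.
V balance: n_V = 0 + 1ξ₁ − 1ξ₂ = 184 → ξ₂ = (1·600.1 − 184)/1 = 416.1 mol.
Outlet amounts (n = n₀ + Σ ν·ξ):
  Q: 797 − 1(600.1) = 196.9
  V: 0 + 1(600.1) − 1(416.1) = 184
  R: 0 + 1(416.1) = 416.1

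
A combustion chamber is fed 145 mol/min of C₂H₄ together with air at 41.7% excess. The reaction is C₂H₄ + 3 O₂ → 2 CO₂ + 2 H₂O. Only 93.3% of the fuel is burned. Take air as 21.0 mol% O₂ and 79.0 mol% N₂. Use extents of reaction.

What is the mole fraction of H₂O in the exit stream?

0.0878

Stoichiometric O₂ = 3 × 145 = 435 mol/min; O₂ fed = 435 × 1.417 = 616.4 mol/min.
N₂ fed = 616.4 × 79/21 = 2319 mol/min.
Fuel reacted = 0.933 × 145 → ξ = 135.3 mol/min.
Outlet (n = n₀ + ν ξ):
  C₂H₄: 145 − 1(135.3) = 9.715
  O₂: 616.4 − 3(135.3) = 210.5
  N₂: 2319 (inert)
  CO₂: 0 + 2(135.3) = 270.6
  H₂O: 0 + 2(135.3) = 270.6
Total out = 3080 mol/min; y_H₂O = 270.6 / 3080 = 0.08784.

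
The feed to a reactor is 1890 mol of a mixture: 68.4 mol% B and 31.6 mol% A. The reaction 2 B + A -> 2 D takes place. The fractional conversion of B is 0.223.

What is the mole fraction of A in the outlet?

0.26

B reacted = 0.223 × 1293 = 288.3 mol; ν_B = −2, so ξ = 288.3/2 = 144.1 mol.
Outlet amounts (n = n₀ + ν ξ):
  B: 1293 − 2(144.1) = 1004
  A: 597.2 − 1(144.1) = 453.1
  D: 0 + 2(144.1) = 288.3
Total out = 1746 mol; y_A = 453.1 / 1746 = 0.2595.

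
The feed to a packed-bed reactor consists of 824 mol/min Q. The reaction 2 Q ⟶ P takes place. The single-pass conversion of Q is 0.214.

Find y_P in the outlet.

Q reacted = 0.214 × 824 = 176.3 mol/min; ν_Q = −2, so ξ = 176.3/2 = 88.17 mol/min.
Outlet amounts (n = n₀ + ν ξ):
  Q: 824 − 2(88.17) = 647.7
  P: 0 + 1(88.17) = 88.17
Total out = 735.8 mol/min; y_P = 88.17 / 735.8 = 0.1198.

0.12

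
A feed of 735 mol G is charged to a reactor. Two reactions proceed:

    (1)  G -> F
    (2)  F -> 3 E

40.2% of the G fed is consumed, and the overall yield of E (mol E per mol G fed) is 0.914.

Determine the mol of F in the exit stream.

71.5 mol

Conversion of G: G consumed = 1ξ₁ = 0.402 × 735 → ξ₁ = 295.5 mol.
Yield of E: 3ξ₂ / 735 = 0.914 → ξ₂ = 223.9 mol.
Outlet amounts (n = n₀ + Σ ν·ξ):
  G: 735 − 1(295.5) = 439.5
  F: 0 + 1(295.5) − 1(223.9) = 71.54
  E: 0 + 3(223.9) = 671.8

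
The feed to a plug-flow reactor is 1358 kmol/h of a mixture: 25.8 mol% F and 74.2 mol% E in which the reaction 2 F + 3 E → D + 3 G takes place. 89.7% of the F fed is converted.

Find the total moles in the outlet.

F reacted = 0.897 × 350.4 = 314.3 kmol/h; ν_F = −2, so ξ = 314.3/2 = 157.1 kmol/h.
Outlet amounts (n = n₀ + ν ξ):
  F: 350.4 − 2(157.1) = 36.09
  E: 1008 − 3(157.1) = 536.2
  D: 0 + 1(157.1) = 157.1
  G: 0 + 3(157.1) = 471.4
Total out = 36.09 + 536.2 + 157.1 + 471.4 = 1201 kmol/h.

1200 kmol/h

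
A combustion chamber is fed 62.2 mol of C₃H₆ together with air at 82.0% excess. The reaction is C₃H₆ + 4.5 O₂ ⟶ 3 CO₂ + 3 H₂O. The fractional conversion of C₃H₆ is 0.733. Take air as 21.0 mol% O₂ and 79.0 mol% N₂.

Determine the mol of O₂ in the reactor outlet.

Stoichiometric O₂ = 4.5 × 62.2 = 279.9 mol; O₂ fed = 279.9 × 1.820 = 509.4 mol.
N₂ fed = 509.4 × 79/21 = 1916 mol.
Fuel reacted = 0.733 × 62.2 → ξ = 45.59 mol.
Outlet (n = n₀ + ν ξ):
  C₃H₆: 62.2 − 1(45.59) = 16.61
  O₂: 509.4 − 4.5(45.59) = 304.3
  N₂: 1916 (inert)
  CO₂: 0 + 3(45.59) = 136.8
  H₂O: 0 + 3(45.59) = 136.8

304 mol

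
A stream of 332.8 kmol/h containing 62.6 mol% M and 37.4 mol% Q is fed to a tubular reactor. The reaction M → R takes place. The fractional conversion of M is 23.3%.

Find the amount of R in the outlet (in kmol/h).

48.5 kmol/h

M reacted = 0.233 × 208.3 = 48.54 kmol/h; ν_M = −1, so ξ = 48.54/1 = 48.54 kmol/h.
Outlet amounts (n = n₀ + ν ξ):
  M: 208.3 − 1(48.54) = 159.8
  R: 0 + 1(48.54) = 48.54
  Q: 124.5 (inert)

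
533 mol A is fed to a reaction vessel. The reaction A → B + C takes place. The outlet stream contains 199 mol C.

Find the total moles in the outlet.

732 mol

For C: n = n₀ + 1ξ → 199 = 0 + 1ξ, giving ξ = 199 mol.
Outlet amounts (n = n₀ + ν ξ):
  A: 533 − 1(199) = 334
  B: 0 + 1(199) = 199
  C: 0 + 1(199) = 199
Total out = 334 + 199 + 199 = 732 mol.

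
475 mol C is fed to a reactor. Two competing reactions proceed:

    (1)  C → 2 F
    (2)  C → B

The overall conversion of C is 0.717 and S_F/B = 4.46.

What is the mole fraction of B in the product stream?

0.148

Conversion of C: C consumed = 0.717 × 475 = 340.6 mol = 1ξ₁ + 1ξ₂.
Selectivity: 2ξ₁ / (1ξ₂) = 4.46 → ξ₁ = 2.23 ξ₂.
Substitute: (1·2.23 + 1) ξ₂ = 340.6 → ξ₂ = 105.4 mol, ξ₁ = 235.1 mol.
Outlet amounts (n = n₀ + Σ ν·ξ):
  C: 475 − 1(235.1) − 1(105.4) = 134.4
  F: 0 + 2(235.1) = 470.3
  B: 0 + 1(105.4) = 105.4
Total out = 710.1 mol; y_B = 105.4 / 710.1 = 0.1485.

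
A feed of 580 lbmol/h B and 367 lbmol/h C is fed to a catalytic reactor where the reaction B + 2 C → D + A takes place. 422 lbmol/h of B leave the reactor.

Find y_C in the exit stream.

0.0646

For B: n = n₀ − 1ξ → 422 = 580 − 1ξ, giving ξ = 158 lbmol/h.
Outlet amounts (n = n₀ + ν ξ):
  B: 580 − 1(158) = 422
  C: 367 − 2(158) = 51
  D: 0 + 1(158) = 158
  A: 0 + 1(158) = 158
Total out = 789 lbmol/h; y_C = 51 / 789 = 0.06464.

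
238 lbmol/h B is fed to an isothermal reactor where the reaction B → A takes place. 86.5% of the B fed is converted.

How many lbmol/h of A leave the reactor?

206 lbmol/h

B reacted = 0.865 × 238 = 205.9 lbmol/h; ν_B = −1, so ξ = 205.9/1 = 205.9 lbmol/h.
Outlet amounts (n = n₀ + ν ξ):
  B: 238 − 1(205.9) = 32.13
  A: 0 + 1(205.9) = 205.9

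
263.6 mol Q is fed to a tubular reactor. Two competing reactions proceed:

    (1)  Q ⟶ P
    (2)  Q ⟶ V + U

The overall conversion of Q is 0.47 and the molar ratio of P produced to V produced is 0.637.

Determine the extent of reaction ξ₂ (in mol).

ξ₂ = 75.7 mol

Conversion of Q: Q consumed = 0.47 × 263.6 = 123.9 mol = 1ξ₁ + 1ξ₂.
Selectivity: 1ξ₁ / (1ξ₂) = 0.637 → ξ₁ = 0.637 ξ₂.
Substitute: (1·0.637 + 1) ξ₂ = 123.9 → ξ₂ = 75.68 mol, ξ₁ = 48.21 mol.
Outlet amounts (n = n₀ + Σ ν·ξ):
  Q: 263.6 − 1(48.21) − 1(75.68) = 139.7
  P: 0 + 1(48.21) = 48.21
  V: 0 + 1(75.68) = 75.68
  U: 0 + 1(75.68) = 75.68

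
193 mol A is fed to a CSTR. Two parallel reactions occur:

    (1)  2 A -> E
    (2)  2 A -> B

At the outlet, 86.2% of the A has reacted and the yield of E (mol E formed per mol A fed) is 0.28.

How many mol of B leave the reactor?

Yield of E: 1ξ₁ / 193 = 0.28 → ξ₁ = 54.04 mol.
Conversion of A: 2ξ₁ + 2ξ₂ = 0.862 × 193 = 166.4 → ξ₂ = 29.14 mol.
Outlet amounts (n = n₀ + Σ ν·ξ):
  A: 193 − 2(54.04) − 2(29.14) = 26.63
  E: 0 + 1(54.04) = 54.04
  B: 0 + 1(29.14) = 29.14

29.1 mol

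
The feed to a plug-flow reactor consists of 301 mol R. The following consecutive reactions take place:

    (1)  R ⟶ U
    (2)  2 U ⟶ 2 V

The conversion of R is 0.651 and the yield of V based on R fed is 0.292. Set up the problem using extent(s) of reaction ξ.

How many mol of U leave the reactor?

Conversion of R: R consumed = 1ξ₁ = 0.651 × 301 → ξ₁ = 196 mol.
Yield of V: 2ξ₂ / 301 = 0.292 → ξ₂ = 43.95 mol.
Outlet amounts (n = n₀ + Σ ν·ξ):
  R: 301 − 1(196) = 105
  U: 0 + 1(196) − 2(43.95) = 108.1
  V: 0 + 2(43.95) = 87.89

108 mol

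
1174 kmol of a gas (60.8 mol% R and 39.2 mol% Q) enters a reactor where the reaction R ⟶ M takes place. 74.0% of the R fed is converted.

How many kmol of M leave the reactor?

528 kmol

R reacted = 0.74 × 713.8 = 528.2 kmol; ν_R = −1, so ξ = 528.2/1 = 528.2 kmol.
Outlet amounts (n = n₀ + ν ξ):
  R: 713.8 − 1(528.2) = 185.6
  M: 0 + 1(528.2) = 528.2
  Q: 460.2 (inert)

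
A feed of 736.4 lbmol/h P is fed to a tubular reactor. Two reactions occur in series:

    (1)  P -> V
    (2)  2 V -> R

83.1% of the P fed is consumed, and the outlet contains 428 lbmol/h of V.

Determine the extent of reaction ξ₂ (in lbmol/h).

ξ₂ = 92 lbmol/h

Conversion of P: P consumed = 1ξ₁ = 0.831 × 736.4 → ξ₁ = 611.9 lbmol/h.
V balance: n_V = 0 + 1ξ₁ − 2ξ₂ = 428 → ξ₂ = (1·611.9 − 428)/2 = 91.97 lbmol/h.
Outlet amounts (n = n₀ + Σ ν·ξ):
  P: 736.4 − 1(611.9) = 124.5
  V: 0 + 1(611.9) − 2(91.97) = 428
  R: 0 + 1(91.97) = 91.97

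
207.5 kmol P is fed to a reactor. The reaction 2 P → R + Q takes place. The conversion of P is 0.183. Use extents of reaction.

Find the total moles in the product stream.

P reacted = 0.183 × 207.5 = 37.97 kmol; ν_P = −2, so ξ = 37.97/2 = 18.99 kmol.
Outlet amounts (n = n₀ + ν ξ):
  P: 207.5 − 2(18.99) = 169.5
  R: 0 + 1(18.99) = 18.99
  Q: 0 + 1(18.99) = 18.99
Total out = 169.5 + 18.99 + 18.99 = 207.5 kmol.

208 kmol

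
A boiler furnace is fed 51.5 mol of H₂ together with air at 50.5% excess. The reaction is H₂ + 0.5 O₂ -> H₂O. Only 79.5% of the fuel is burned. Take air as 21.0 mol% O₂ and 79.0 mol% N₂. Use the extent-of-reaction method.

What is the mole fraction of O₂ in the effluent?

0.0848

Stoichiometric O₂ = 0.5 × 51.5 = 25.75 mol; O₂ fed = 25.75 × 1.505 = 38.75 mol.
N₂ fed = 38.75 × 79/21 = 145.8 mol.
Fuel reacted = 0.795 × 51.5 → ξ = 40.94 mol.
Outlet (n = n₀ + ν ξ):
  H₂: 51.5 − 1(40.94) = 10.56
  O₂: 38.75 − 0.5(40.94) = 18.28
  N₂: 145.8 (inert)
  H₂O: 0 + 1(40.94) = 40.94
Total out = 215.6 mol; y_O₂ = 18.28 / 215.6 = 0.08481.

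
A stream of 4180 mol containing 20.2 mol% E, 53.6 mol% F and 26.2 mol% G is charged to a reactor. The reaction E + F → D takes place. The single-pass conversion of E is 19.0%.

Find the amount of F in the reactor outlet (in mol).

2080 mol

E reacted = 0.19 × 844.4 = 160.4 mol; ν_E = −1, so ξ = 160.4/1 = 160.4 mol.
Outlet amounts (n = n₀ + ν ξ):
  E: 844.4 − 1(160.4) = 683.9
  F: 2240 − 1(160.4) = 2080
  D: 0 + 1(160.4) = 160.4
  G: 1095 (inert)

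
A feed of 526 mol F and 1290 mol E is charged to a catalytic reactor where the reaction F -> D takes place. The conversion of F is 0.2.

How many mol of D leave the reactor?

105 mol

F reacted = 0.2 × 526 = 105.2 mol; ν_F = −1, so ξ = 105.2/1 = 105.2 mol.
Outlet amounts (n = n₀ + ν ξ):
  F: 526 − 1(105.2) = 420.8
  D: 0 + 1(105.2) = 105.2
  E: 1290 (inert)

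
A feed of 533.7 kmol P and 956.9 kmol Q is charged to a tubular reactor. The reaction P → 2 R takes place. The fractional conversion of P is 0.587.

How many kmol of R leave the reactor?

627 kmol

P reacted = 0.587 × 533.7 = 313.3 kmol; ν_P = −1, so ξ = 313.3/1 = 313.3 kmol.
Outlet amounts (n = n₀ + ν ξ):
  P: 533.7 − 1(313.3) = 220.4
  R: 0 + 2(313.3) = 626.6
  Q: 956.9 (inert)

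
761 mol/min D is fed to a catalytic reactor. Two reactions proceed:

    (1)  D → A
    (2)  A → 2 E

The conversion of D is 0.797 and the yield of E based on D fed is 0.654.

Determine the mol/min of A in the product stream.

Conversion of D: D consumed = 1ξ₁ = 0.797 × 761 → ξ₁ = 606.5 mol/min.
Yield of E: 2ξ₂ / 761 = 0.654 → ξ₂ = 248.8 mol/min.
Outlet amounts (n = n₀ + Σ ν·ξ):
  D: 761 − 1(606.5) = 154.5
  A: 0 + 1(606.5) − 1(248.8) = 357.7
  E: 0 + 2(248.8) = 497.7

358 mol/min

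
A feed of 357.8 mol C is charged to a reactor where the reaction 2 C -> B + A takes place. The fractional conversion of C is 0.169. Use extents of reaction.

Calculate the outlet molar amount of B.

30.2 mol

C reacted = 0.169 × 357.8 = 60.47 mol; ν_C = −2, so ξ = 60.47/2 = 30.23 mol.
Outlet amounts (n = n₀ + ν ξ):
  C: 357.8 − 2(30.23) = 297.3
  B: 0 + 1(30.23) = 30.23
  A: 0 + 1(30.23) = 30.23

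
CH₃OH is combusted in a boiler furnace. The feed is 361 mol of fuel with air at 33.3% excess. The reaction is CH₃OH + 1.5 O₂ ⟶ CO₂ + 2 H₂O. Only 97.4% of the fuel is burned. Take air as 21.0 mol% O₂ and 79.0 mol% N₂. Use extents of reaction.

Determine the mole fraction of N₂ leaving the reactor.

0.683

Stoichiometric O₂ = 1.5 × 361 = 541.5 mol; O₂ fed = 541.5 × 1.333 = 721.8 mol.
N₂ fed = 721.8 × 79/21 = 2715 mol.
Fuel reacted = 0.974 × 361 → ξ = 351.6 mol.
Outlet (n = n₀ + ν ξ):
  CH₃OH: 361 − 1(351.6) = 9.386
  O₂: 721.8 − 1.5(351.6) = 194.4
  N₂: 2715 (inert)
  CO₂: 0 + 1(351.6) = 351.6
  H₂O: 0 + 2(351.6) = 703.2
Total out = 3974 mol; y_N₂ = 2715 / 3974 = 0.6833.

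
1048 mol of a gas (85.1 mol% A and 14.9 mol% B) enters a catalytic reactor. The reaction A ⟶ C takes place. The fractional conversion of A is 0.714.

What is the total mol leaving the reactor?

1050 mol

A reacted = 0.714 × 891.8 = 636.8 mol; ν_A = −1, so ξ = 636.8/1 = 636.8 mol.
Outlet amounts (n = n₀ + ν ξ):
  A: 891.8 − 1(636.8) = 255.1
  C: 0 + 1(636.8) = 636.8
  B: 156.2 (inert)
Total out = 255.1 + 636.8 + 156.2 = 1048 mol.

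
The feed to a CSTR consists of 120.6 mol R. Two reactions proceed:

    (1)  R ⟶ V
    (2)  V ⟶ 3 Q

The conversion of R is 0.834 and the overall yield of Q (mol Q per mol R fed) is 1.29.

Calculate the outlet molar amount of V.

48.7 mol

Conversion of R: R consumed = 1ξ₁ = 0.834 × 120.6 → ξ₁ = 100.6 mol.
Yield of Q: 3ξ₂ / 120.6 = 1.29 → ξ₂ = 51.86 mol.
Outlet amounts (n = n₀ + Σ ν·ξ):
  R: 120.6 − 1(100.6) = 20.02
  V: 0 + 1(100.6) − 1(51.86) = 48.72
  Q: 0 + 3(51.86) = 155.6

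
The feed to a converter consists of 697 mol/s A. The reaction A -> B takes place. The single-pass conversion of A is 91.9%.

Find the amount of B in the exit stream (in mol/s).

A reacted = 0.919 × 697 = 640.5 mol/s; ν_A = −1, so ξ = 640.5/1 = 640.5 mol/s.
Outlet amounts (n = n₀ + ν ξ):
  A: 697 − 1(640.5) = 56.46
  B: 0 + 1(640.5) = 640.5

641 mol/s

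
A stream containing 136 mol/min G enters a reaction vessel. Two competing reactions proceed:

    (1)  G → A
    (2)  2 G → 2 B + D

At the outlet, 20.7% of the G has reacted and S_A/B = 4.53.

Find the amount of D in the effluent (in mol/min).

Conversion of G: G consumed = 0.207 × 136 = 28.15 mol/min = 1ξ₁ + 2ξ₂.
Selectivity: 1ξ₁ / (2ξ₂) = 4.53 → ξ₁ = 9.06 ξ₂.
Substitute: (1·9.06 + 2) ξ₂ = 28.15 → ξ₂ = 2.545 mol/min, ξ₁ = 23.06 mol/min.
Outlet amounts (n = n₀ + Σ ν·ξ):
  G: 136 − 1(23.06) − 2(2.545) = 107.8
  A: 0 + 1(23.06) = 23.06
  B: 0 + 2(2.545) = 5.091
  D: 0 + 1(2.545) = 2.545

2.55 mol/min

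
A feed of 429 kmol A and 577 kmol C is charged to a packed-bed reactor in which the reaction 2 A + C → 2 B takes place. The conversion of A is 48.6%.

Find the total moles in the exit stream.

902 kmol

A reacted = 0.486 × 429 = 208.5 kmol; ν_A = −2, so ξ = 208.5/2 = 104.2 kmol.
Outlet amounts (n = n₀ + ν ξ):
  A: 429 − 2(104.2) = 220.5
  C: 577 − 1(104.2) = 472.8
  B: 0 + 2(104.2) = 208.5
Total out = 220.5 + 472.8 + 208.5 = 901.8 kmol.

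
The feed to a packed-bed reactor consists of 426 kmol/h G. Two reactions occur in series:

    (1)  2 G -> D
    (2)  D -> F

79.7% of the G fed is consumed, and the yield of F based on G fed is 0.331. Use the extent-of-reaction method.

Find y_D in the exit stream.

0.112

Conversion of G: G consumed = 2ξ₁ = 0.797 × 426 → ξ₁ = 169.8 kmol/h.
Yield of F: 1ξ₂ / 426 = 0.331 → ξ₂ = 141 kmol/h.
Outlet amounts (n = n₀ + Σ ν·ξ):
  G: 426 − 2(169.8) = 86.48
  D: 0 + 1(169.8) − 1(141) = 28.75
  F: 0 + 1(141) = 141
Total out = 256.2 kmol/h; y_D = 28.75 / 256.2 = 0.1122.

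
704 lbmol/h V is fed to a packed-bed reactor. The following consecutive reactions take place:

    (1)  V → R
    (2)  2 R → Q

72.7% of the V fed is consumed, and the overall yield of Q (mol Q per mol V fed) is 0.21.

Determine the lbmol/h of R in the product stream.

Conversion of V: V consumed = 1ξ₁ = 0.727 × 704 → ξ₁ = 511.8 lbmol/h.
Yield of Q: 1ξ₂ / 704 = 0.21 → ξ₂ = 147.8 lbmol/h.
Outlet amounts (n = n₀ + Σ ν·ξ):
  V: 704 − 1(511.8) = 192.2
  R: 0 + 1(511.8) − 2(147.8) = 216.1
  Q: 0 + 1(147.8) = 147.8

216 lbmol/h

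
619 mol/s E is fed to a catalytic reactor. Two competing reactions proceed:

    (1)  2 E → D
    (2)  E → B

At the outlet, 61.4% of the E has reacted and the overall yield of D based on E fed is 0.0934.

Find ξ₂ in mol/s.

ξ₂ = 264 mol/s

Yield of D: 1ξ₁ / 619 = 0.0934 → ξ₁ = 57.81 mol/s.
Conversion of E: 2ξ₁ + 1ξ₂ = 0.614 × 619 = 380.1 → ξ₂ = 264.4 mol/s.
Outlet amounts (n = n₀ + Σ ν·ξ):
  E: 619 − 2(57.81) − 1(264.4) = 238.9
  D: 0 + 1(57.81) = 57.81
  B: 0 + 1(264.4) = 264.4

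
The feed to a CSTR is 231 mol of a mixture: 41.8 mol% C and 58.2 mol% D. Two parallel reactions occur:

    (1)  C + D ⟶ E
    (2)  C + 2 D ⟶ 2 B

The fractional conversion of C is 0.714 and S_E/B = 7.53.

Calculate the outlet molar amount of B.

Conversion of C: C consumed = 0.714 × 96.56 = 68.94 mol = 1ξ₁ + 1ξ₂.
Selectivity: 1ξ₁ / (2ξ₂) = 7.53 → ξ₁ = 15.06 ξ₂.
Substitute: (1·15.06 + 1) ξ₂ = 68.94 → ξ₂ = 4.293 mol, ξ₁ = 64.65 mol.
Outlet amounts (n = n₀ + Σ ν·ξ):
  C: 96.56 − 1(64.65) − 1(4.293) = 27.62
  D: 134.4 − 1(64.65) − 2(4.293) = 61.21
  E: 0 + 1(64.65) = 64.65
  B: 0 + 2(4.293) = 8.586

8.59 mol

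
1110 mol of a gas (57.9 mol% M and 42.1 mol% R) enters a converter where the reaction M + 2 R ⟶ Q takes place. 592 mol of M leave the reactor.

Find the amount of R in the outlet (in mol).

366 mol

For M: n = n₀ − 1ξ → 592 = 642.7 − 1ξ, giving ξ = 50.69 mol.
Outlet amounts (n = n₀ + ν ξ):
  M: 642.7 − 1(50.69) = 592
  R: 467.3 − 2(50.69) = 365.9
  Q: 0 + 1(50.69) = 50.69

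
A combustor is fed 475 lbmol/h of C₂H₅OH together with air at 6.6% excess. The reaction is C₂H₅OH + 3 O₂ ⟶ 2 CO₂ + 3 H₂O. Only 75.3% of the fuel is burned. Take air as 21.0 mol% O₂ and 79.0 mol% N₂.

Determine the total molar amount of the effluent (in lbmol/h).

8070 lbmol/h

Stoichiometric O₂ = 3 × 475 = 1425 lbmol/h; O₂ fed = 1425 × 1.066 = 1519 lbmol/h.
N₂ fed = 1519 × 79/21 = 5715 lbmol/h.
Fuel reacted = 0.753 × 475 → ξ = 357.7 lbmol/h.
Outlet (n = n₀ + ν ξ):
  C₂H₅OH: 475 − 1(357.7) = 117.3
  O₂: 1519 − 3(357.7) = 446
  N₂: 5715 (inert)
  CO₂: 0 + 2(357.7) = 715.4
  H₂O: 0 + 3(357.7) = 1073
Total out = 117.3 + 446 + 5715 + 715.4 + 1073 = 8066 lbmol/h.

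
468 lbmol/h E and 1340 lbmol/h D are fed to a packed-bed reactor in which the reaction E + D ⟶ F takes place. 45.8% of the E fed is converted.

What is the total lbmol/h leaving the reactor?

1590 lbmol/h

E reacted = 0.458 × 468 = 214.3 lbmol/h; ν_E = −1, so ξ = 214.3/1 = 214.3 lbmol/h.
Outlet amounts (n = n₀ + ν ξ):
  E: 468 − 1(214.3) = 253.7
  D: 1340 − 1(214.3) = 1126
  F: 0 + 1(214.3) = 214.3
Total out = 253.7 + 1126 + 214.3 = 1594 lbmol/h.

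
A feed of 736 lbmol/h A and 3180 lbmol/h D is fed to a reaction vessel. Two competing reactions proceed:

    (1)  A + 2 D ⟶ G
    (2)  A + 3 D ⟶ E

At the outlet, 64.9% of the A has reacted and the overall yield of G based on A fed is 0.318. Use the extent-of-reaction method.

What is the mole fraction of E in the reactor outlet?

Yield of G: 1ξ₁ / 736 = 0.318 → ξ₁ = 234 lbmol/h.
Conversion of A: 1ξ₁ + 1ξ₂ = 0.649 × 736 = 477.7 → ξ₂ = 243.6 lbmol/h.
Outlet amounts (n = n₀ + Σ ν·ξ):
  A: 736 − 1(234) − 1(243.6) = 258.3
  D: 3180 − 2(234) − 3(243.6) = 1981
  G: 0 + 1(234) = 234
  E: 0 + 1(243.6) = 243.6
Total out = 2717 lbmol/h; y_E = 243.6 / 2717 = 0.08966.

0.0897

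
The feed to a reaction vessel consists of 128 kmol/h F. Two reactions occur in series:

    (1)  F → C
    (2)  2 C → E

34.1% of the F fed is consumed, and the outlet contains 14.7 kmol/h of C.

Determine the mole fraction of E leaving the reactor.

0.127

Conversion of F: F consumed = 1ξ₁ = 0.341 × 128 → ξ₁ = 43.65 kmol/h.
C balance: n_C = 0 + 1ξ₁ − 2ξ₂ = 14.7 → ξ₂ = (1·43.65 − 14.7)/2 = 14.47 kmol/h.
Outlet amounts (n = n₀ + Σ ν·ξ):
  F: 128 − 1(43.65) = 84.35
  C: 0 + 1(43.65) − 2(14.47) = 14.7
  E: 0 + 1(14.47) = 14.47
Total out = 113.5 kmol/h; y_E = 14.47 / 113.5 = 0.1275.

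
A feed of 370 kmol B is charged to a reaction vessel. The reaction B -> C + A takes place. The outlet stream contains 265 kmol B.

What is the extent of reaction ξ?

For B: n = n₀ − 1ξ → 265 = 370 − 1ξ, giving ξ = 105 kmol.
Outlet amounts (n = n₀ + ν ξ):
  B: 370 − 1(105) = 265
  C: 0 + 1(105) = 105
  A: 0 + 1(105) = 105

ξ = 105 kmol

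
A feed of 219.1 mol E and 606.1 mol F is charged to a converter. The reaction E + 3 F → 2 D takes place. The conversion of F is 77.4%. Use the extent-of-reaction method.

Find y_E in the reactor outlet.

0.122

F reacted = 0.774 × 606.1 = 469.1 mol; ν_F = −3, so ξ = 469.1/3 = 156.4 mol.
Outlet amounts (n = n₀ + ν ξ):
  E: 219.1 − 1(156.4) = 62.73
  F: 606.1 − 3(156.4) = 137
  D: 0 + 2(156.4) = 312.7
Total out = 512.5 mol; y_E = 62.73 / 512.5 = 0.1224.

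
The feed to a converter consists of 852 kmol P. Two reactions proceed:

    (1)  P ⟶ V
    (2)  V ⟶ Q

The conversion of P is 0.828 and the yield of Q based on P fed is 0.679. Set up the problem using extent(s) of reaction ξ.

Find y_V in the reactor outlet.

0.149

Conversion of P: P consumed = 1ξ₁ = 0.828 × 852 → ξ₁ = 705.5 kmol.
Yield of Q: 1ξ₂ / 852 = 0.679 → ξ₂ = 578.5 kmol.
Outlet amounts (n = n₀ + Σ ν·ξ):
  P: 852 − 1(705.5) = 146.5
  V: 0 + 1(705.5) − 1(578.5) = 126.9
  Q: 0 + 1(578.5) = 578.5
Total out = 852 kmol; y_V = 126.9 / 852 = 0.149.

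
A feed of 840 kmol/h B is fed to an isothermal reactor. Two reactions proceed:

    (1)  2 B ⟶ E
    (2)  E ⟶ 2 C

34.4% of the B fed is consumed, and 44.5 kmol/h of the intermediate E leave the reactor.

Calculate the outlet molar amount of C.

200 kmol/h

Conversion of B: B consumed = 2ξ₁ = 0.344 × 840 → ξ₁ = 144.5 kmol/h.
E balance: n_E = 0 + 1ξ₁ − 1ξ₂ = 44.5 → ξ₂ = (1·144.5 − 44.5)/1 = 99.98 kmol/h.
Outlet amounts (n = n₀ + Σ ν·ξ):
  B: 840 − 2(144.5) = 551
  E: 0 + 1(144.5) − 1(99.98) = 44.5
  C: 0 + 2(99.98) = 200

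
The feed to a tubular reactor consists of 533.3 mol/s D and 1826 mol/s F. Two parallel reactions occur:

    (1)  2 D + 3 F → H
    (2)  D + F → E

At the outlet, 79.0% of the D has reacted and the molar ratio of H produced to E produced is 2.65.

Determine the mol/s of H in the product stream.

177 mol/s

Conversion of D: D consumed = 0.79 × 533.3 = 421.3 mol/s = 2ξ₁ + 1ξ₂.
Selectivity: 1ξ₁ / (1ξ₂) = 2.65 → ξ₁ = 2.65 ξ₂.
Substitute: (2·2.65 + 1) ξ₂ = 421.3 → ξ₂ = 66.87 mol/s, ξ₁ = 177.2 mol/s.
Outlet amounts (n = n₀ + Σ ν·ξ):
  D: 533.3 − 2(177.2) − 1(66.87) = 112
  F: 1826 − 3(177.2) − 1(66.87) = 1227
  H: 0 + 1(177.2) = 177.2
  E: 0 + 1(66.87) = 66.87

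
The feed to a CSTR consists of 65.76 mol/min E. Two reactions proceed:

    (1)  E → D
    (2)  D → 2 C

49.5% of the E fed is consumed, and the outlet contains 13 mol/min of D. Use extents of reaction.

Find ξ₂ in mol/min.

ξ₂ = 19.6 mol/min

Conversion of E: E consumed = 1ξ₁ = 0.495 × 65.76 → ξ₁ = 32.55 mol/min.
D balance: n_D = 0 + 1ξ₁ − 1ξ₂ = 13 → ξ₂ = (1·32.55 − 13)/1 = 19.55 mol/min.
Outlet amounts (n = n₀ + Σ ν·ξ):
  E: 65.76 − 1(32.55) = 33.21
  D: 0 + 1(32.55) − 1(19.55) = 13
  C: 0 + 2(19.55) = 39.1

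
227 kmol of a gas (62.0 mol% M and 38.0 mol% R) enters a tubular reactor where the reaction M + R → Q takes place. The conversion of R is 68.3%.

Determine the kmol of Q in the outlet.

58.9 kmol

R reacted = 0.683 × 86.26 = 58.92 kmol; ν_R = −1, so ξ = 58.92/1 = 58.92 kmol.
Outlet amounts (n = n₀ + ν ξ):
  M: 140.7 − 1(58.92) = 81.82
  R: 86.26 − 1(58.92) = 27.34
  Q: 0 + 1(58.92) = 58.92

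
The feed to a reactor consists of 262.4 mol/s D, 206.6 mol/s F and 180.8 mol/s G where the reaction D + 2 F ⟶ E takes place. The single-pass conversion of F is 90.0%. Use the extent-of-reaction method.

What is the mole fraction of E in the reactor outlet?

0.2

F reacted = 0.9 × 206.6 = 185.9 mol/s; ν_F = −2, so ξ = 185.9/2 = 92.97 mol/s.
Outlet amounts (n = n₀ + ν ξ):
  D: 262.4 − 1(92.97) = 169.4
  F: 206.6 − 2(92.97) = 20.66
  E: 0 + 1(92.97) = 92.97
  G: 180.8 (inert)
Total out = 463.9 mol/s; y_E = 92.97 / 463.9 = 0.2004.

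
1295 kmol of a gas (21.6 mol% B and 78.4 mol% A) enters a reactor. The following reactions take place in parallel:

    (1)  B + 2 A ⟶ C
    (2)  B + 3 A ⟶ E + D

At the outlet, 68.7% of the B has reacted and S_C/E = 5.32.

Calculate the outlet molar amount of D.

Conversion of B: B consumed = 0.687 × 279.7 = 192.2 kmol = 1ξ₁ + 1ξ₂.
Selectivity: 1ξ₁ / (1ξ₂) = 5.32 → ξ₁ = 5.32 ξ₂.
Substitute: (1·5.32 + 1) ξ₂ = 192.2 → ξ₂ = 30.41 kmol, ξ₁ = 161.8 kmol.
Outlet amounts (n = n₀ + Σ ν·ξ):
  B: 279.7 − 1(161.8) − 1(30.41) = 87.55
  A: 1015 − 2(161.8) − 3(30.41) = 600.5
  C: 0 + 1(161.8) = 161.8
  E: 0 + 1(30.41) = 30.41
  D: 0 + 1(30.41) = 30.41

30.4 kmol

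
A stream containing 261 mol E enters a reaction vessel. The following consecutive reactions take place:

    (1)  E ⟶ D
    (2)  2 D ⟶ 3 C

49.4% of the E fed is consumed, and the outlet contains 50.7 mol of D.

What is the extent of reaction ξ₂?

Conversion of E: E consumed = 1ξ₁ = 0.494 × 261 → ξ₁ = 128.9 mol.
D balance: n_D = 0 + 1ξ₁ − 2ξ₂ = 50.7 → ξ₂ = (1·128.9 − 50.7)/2 = 39.12 mol.
Outlet amounts (n = n₀ + Σ ν·ξ):
  E: 261 − 1(128.9) = 132.1
  D: 0 + 1(128.9) − 2(39.12) = 50.7
  C: 0 + 3(39.12) = 117.4

ξ₂ = 39.1 mol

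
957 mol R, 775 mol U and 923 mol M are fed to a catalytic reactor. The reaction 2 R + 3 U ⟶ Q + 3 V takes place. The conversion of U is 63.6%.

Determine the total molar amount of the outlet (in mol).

U reacted = 0.636 × 775 = 492.9 mol; ν_U = −3, so ξ = 492.9/3 = 164.3 mol.
Outlet amounts (n = n₀ + ν ξ):
  R: 957 − 2(164.3) = 628.4
  U: 775 − 3(164.3) = 282.1
  Q: 0 + 1(164.3) = 164.3
  V: 0 + 3(164.3) = 492.9
  M: 923 (inert)
Total out = 628.4 + 282.1 + 164.3 + 492.9 + 923 = 2491 mol.

2490 mol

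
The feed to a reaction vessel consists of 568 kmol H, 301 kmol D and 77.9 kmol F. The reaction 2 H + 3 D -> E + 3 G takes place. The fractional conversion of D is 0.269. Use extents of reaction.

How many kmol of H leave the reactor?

D reacted = 0.269 × 301 = 80.97 kmol; ν_D = −3, so ξ = 80.97/3 = 26.99 kmol.
Outlet amounts (n = n₀ + ν ξ):
  H: 568 − 2(26.99) = 514
  D: 301 − 3(26.99) = 220
  E: 0 + 1(26.99) = 26.99
  G: 0 + 3(26.99) = 80.97
  F: 77.9 (inert)

514 kmol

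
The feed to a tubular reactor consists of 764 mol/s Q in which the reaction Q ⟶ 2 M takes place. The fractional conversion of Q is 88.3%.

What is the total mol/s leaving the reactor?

1440 mol/s

Q reacted = 0.883 × 764 = 674.6 mol/s; ν_Q = −1, so ξ = 674.6/1 = 674.6 mol/s.
Outlet amounts (n = n₀ + ν ξ):
  Q: 764 − 1(674.6) = 89.39
  M: 0 + 2(674.6) = 1349
Total out = 89.39 + 1349 = 1439 mol/s.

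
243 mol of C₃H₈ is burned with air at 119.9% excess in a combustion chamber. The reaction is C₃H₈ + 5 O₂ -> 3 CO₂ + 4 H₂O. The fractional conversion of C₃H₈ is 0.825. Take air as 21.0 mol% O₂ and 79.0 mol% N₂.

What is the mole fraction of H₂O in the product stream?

Stoichiometric O₂ = 5 × 243 = 1215 mol; O₂ fed = 1215 × 2.199 = 2672 mol.
N₂ fed = 2672 × 79/21 = 10050 mol.
Fuel reacted = 0.825 × 243 → ξ = 200.5 mol.
Outlet (n = n₀ + ν ξ):
  C₃H₈: 243 − 1(200.5) = 42.53
  O₂: 2672 − 5(200.5) = 1669
  N₂: 10050 (inert)
  CO₂: 0 + 3(200.5) = 601.4
  H₂O: 0 + 4(200.5) = 801.9
Total out = 13170 mol; y_H₂O = 801.9 / 13170 = 0.06091.

0.0609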